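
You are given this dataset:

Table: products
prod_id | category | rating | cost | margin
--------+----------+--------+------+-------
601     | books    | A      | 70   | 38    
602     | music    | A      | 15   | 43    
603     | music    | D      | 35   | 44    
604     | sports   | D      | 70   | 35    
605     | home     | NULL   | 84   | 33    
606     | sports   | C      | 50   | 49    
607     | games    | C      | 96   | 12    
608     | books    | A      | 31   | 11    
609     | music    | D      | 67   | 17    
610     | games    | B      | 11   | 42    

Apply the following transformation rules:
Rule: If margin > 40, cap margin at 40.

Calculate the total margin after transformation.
306

Step 1: 4 records have margin > 40
Step 2: These records originally summed to 178
Step 3: After capping: 4 × 40 = 160
Step 4: Unaffected records sum: 146
Step 5: Final sum = 160 + 146 = 306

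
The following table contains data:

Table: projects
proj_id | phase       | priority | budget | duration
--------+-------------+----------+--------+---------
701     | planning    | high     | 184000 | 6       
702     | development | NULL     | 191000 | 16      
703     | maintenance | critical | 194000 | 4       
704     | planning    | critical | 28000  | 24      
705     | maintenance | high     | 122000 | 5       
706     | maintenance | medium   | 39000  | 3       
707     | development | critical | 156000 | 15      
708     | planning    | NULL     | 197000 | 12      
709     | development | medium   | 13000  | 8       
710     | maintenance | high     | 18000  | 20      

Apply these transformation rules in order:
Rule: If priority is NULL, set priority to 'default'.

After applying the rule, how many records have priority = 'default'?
2

Step 1: Count records where priority IS NULL
Step 2: Found 2 records with NULL priority
Step 3: These records will have priority set to 'default'
Step 4: Records already having priority = 'default': 0
Step 5: Answer: 2 + 0 = 2 records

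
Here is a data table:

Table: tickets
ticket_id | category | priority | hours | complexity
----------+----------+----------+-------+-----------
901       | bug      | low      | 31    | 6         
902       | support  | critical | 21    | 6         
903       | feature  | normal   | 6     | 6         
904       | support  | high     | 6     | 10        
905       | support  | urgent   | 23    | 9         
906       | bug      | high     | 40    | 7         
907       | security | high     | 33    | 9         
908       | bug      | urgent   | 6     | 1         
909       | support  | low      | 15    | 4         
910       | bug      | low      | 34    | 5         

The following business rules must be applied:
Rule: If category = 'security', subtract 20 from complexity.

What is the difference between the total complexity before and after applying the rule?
20

Step 1: Original sum of complexity = 63
Step 2: 1 records have category = 'security'
Step 3: Each affected record changes by -20
Step 4: Total change = 1 × -20 = -20
Step 5: New sum = 63 + -20 = 43
Step 6: Difference = |43 - 63| = 20
        (Sum decreased by 20)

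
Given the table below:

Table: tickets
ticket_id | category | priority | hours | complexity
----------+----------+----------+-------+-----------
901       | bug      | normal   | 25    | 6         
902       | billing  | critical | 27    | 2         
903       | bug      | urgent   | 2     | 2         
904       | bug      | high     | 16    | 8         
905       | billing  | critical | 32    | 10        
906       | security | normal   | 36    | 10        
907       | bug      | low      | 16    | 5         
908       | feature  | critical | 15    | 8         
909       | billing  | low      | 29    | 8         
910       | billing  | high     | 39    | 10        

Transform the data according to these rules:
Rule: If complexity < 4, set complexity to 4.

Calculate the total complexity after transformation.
73

Step 1: 2 records have complexity < 4
Step 2: These records originally summed to 4
Step 3: After setting to minimum: 2 × 4 = 8
Step 4: Unaffected records sum: 65
Step 5: Final sum = 8 + 65 = 73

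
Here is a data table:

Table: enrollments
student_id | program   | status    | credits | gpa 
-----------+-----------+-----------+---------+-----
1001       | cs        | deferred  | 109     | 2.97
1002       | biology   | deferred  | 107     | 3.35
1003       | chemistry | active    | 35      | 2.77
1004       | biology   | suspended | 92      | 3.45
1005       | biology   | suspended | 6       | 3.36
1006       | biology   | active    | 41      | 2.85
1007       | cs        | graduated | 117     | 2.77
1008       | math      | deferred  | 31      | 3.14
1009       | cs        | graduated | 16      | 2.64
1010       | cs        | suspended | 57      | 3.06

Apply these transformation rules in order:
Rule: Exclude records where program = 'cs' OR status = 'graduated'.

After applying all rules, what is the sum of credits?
312

Step 1: Find records where program = 'cs' OR status = 'graduated'
Step 2: 4 records match, summing to 299
Step 3: Original sum: 611
Step 4: Remaining sum = 611 - 299 = 312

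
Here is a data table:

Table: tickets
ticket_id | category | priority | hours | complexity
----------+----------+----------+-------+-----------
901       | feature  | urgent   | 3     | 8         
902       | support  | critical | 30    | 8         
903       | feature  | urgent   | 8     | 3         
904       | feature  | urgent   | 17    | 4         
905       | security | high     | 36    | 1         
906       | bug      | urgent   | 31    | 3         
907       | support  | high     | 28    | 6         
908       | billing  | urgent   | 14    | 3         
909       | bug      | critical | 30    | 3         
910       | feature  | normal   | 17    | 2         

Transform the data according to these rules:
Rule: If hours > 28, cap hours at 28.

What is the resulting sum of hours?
199

Step 1: 4 records have hours > 28
Step 2: These records originally summed to 127
Step 3: After capping: 4 × 28 = 112
Step 4: Unaffected records sum: 87
Step 5: Final sum = 112 + 87 = 199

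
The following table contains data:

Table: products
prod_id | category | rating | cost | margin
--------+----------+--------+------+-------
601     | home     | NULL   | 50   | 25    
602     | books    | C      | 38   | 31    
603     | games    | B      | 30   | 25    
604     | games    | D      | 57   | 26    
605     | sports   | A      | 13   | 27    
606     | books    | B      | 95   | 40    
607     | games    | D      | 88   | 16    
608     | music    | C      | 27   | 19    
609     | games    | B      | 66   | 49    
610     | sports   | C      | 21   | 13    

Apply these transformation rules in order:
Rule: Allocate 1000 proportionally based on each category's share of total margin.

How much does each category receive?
books: 261.99, games: 428.04, home: 92.25, music: 70.11, sports: 147.6

Step 1: Calculate total margin = 271
Step 2: Calculate each category's proportion:
  books: 71/271 = 26.20% → 261.99
  games: 116/271 = 42.80% → 428.04
  home: 25/271 = 9.23% → 92.25
  music: 19/271 = 7.01% → 70.11
  sports: 40/271 = 14.76% → 147.6
Step 3: Verify: sum of allocations ≈ 1000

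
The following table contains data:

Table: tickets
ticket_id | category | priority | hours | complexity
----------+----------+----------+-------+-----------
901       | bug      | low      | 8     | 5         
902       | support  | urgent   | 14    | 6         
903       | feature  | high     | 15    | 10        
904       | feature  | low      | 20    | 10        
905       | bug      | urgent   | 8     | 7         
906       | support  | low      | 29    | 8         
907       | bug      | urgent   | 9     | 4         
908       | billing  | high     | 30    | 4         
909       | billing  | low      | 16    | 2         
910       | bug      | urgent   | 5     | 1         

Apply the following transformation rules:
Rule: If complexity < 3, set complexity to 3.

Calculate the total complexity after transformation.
60

Step 1: 2 records have complexity < 3
Step 2: These records originally summed to 3
Step 3: After setting to minimum: 2 × 3 = 6
Step 4: Unaffected records sum: 54
Step 5: Final sum = 6 + 54 = 60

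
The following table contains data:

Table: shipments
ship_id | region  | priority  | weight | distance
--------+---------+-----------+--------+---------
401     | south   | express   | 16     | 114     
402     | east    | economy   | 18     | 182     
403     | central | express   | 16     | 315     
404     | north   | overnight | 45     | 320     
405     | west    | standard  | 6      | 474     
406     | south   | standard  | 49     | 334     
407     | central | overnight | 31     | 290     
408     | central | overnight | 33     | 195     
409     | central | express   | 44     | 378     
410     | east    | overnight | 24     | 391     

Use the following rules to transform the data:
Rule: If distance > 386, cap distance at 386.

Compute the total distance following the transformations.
2900

Step 1: 2 records have distance > 386
Step 2: These records originally summed to 865
Step 3: After capping: 2 × 386 = 772
Step 4: Unaffected records sum: 2128
Step 5: Final sum = 772 + 2128 = 2900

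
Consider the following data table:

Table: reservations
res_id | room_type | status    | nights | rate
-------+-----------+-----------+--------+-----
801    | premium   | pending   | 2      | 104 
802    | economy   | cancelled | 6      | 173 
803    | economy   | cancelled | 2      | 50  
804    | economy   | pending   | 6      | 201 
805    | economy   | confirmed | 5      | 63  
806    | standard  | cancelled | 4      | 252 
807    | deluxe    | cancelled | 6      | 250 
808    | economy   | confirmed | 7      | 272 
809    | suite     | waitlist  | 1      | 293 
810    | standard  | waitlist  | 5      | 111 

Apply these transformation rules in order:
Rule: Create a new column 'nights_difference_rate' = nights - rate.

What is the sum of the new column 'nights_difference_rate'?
-1725

Step 1: For each record, compute nights - rate
Example calculations:
  2 - 104 = -102
  6 - 173 = -167
  2 - 50 = -48
  ...
Step 2: Sum all derived values
Step 3: Total = -1725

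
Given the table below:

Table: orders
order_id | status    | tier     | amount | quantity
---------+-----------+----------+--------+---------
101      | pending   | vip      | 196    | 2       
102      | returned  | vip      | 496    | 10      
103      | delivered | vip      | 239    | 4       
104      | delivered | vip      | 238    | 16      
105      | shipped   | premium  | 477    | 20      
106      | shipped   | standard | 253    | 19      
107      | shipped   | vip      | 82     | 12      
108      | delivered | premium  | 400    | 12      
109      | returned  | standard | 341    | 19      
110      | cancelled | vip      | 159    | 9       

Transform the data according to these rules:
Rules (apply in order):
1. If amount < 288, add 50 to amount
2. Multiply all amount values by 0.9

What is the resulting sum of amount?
2862.9

Step 1: Apply Rule 1 - Add 50 to records with amount < 288
  - 6 records affected: 1167 + (6 × 50) = 1467
  - Unaffected records: 1714
  - Sum after Rule 1: 3181
Step 2: Apply Rule 2 - Multiply all by 0.9
  - 3181 × 0.9 = 2862.9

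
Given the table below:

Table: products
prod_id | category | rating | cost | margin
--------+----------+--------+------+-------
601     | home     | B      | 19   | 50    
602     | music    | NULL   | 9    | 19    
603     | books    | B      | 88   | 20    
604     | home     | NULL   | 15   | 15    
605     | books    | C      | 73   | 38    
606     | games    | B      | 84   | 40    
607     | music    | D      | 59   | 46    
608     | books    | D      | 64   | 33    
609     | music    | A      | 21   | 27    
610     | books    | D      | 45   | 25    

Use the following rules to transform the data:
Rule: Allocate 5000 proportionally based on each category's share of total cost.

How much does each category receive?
books: 2830.19, games: 880.5, home: 356.39, music: 932.91

Step 1: Calculate total cost = 477
Step 2: Calculate each category's proportion:
  books: 270/477 = 56.60% → 2830.19
  games: 84/477 = 17.61% → 880.5
  home: 34/477 = 7.13% → 356.39
  music: 89/477 = 18.66% → 932.91
Step 3: Verify: sum of allocations ≈ 5000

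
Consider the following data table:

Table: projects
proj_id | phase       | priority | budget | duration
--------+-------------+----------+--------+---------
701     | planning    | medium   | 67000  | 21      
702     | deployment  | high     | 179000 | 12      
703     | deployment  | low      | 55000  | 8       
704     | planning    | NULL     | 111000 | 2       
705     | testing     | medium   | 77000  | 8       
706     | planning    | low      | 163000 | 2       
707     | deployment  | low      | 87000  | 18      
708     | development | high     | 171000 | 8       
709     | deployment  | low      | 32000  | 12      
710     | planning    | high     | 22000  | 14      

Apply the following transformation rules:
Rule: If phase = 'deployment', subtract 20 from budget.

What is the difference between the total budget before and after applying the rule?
80

Step 1: Original sum of budget = 964000
Step 2: 4 records have phase = 'deployment'
Step 3: Each affected record changes by -20
Step 4: Total change = 4 × -20 = -80
Step 5: New sum = 964000 + -80 = 963920
Step 6: Difference = |963920 - 964000| = 80
        (Sum decreased by 80)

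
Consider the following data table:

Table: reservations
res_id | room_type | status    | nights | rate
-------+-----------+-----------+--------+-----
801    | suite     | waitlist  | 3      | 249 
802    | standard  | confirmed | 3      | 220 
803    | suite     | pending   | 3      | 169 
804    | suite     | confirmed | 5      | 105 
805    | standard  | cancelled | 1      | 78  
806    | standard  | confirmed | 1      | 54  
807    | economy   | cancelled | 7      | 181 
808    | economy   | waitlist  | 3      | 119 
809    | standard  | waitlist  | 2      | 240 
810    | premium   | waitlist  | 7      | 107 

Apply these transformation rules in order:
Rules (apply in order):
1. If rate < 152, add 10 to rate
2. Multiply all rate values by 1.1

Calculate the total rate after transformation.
1729.2

Step 1: Apply Rule 1 - Add 10 to records with rate < 152
  - 5 records affected: 463 + (5 × 10) = 513
  - Unaffected records: 1059
  - Sum after Rule 1: 1572
Step 2: Apply Rule 2 - Multiply all by 1.1
  - 1572 × 1.1 = 1729.2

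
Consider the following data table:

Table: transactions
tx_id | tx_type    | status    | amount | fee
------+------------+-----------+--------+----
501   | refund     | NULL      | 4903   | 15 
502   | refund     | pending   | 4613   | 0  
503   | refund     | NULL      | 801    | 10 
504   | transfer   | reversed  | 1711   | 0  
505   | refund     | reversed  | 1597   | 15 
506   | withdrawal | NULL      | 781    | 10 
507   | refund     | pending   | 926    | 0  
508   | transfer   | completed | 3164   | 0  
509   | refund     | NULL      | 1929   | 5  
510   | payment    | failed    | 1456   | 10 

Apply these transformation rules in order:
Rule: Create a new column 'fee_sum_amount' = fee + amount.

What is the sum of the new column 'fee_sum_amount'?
21946

Step 1: For each record, compute fee + amount
Example calculations:
  15 + 4903 = 4918
  0 + 4613 = 4613
  10 + 801 = 811
  ...
Step 2: Sum all derived values
Step 3: Total = 21946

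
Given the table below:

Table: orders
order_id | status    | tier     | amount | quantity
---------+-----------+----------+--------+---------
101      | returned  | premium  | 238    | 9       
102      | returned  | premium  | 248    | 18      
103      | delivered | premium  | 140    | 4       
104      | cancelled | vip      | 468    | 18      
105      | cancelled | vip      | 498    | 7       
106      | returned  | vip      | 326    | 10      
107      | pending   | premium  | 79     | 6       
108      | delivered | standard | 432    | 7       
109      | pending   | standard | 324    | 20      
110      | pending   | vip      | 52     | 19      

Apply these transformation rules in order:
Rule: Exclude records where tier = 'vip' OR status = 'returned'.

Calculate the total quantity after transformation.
37

Step 1: Find records where tier = 'vip' OR status = 'returned'
Step 2: 6 records match, summing to 81
Step 3: Original sum: 118
Step 4: Remaining sum = 118 - 81 = 37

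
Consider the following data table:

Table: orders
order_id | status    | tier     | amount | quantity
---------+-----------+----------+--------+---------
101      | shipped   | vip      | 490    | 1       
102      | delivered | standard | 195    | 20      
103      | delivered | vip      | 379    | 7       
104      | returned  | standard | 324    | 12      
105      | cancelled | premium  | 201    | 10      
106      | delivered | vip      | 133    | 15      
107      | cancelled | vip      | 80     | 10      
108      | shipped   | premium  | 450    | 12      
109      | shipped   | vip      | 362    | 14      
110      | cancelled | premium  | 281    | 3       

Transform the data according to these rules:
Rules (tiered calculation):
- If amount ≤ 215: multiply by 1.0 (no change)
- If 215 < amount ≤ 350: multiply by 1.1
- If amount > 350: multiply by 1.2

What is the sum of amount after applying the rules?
3291.7

Step 1: Tier 1 (amount ≤ 215): 4 records, sum = 609 × 1.0 = 609.0
Step 2: Tier 2 (215 < amount ≤ 350): 2 records, sum = 605 × 1.1 = 665.5
Step 3: Tier 3 (amount > 350): 4 records, sum = 1681 × 1.2 = 2017.2
Step 4: Final sum = 609.0 + 665.5 + 2017.2 = 3291.7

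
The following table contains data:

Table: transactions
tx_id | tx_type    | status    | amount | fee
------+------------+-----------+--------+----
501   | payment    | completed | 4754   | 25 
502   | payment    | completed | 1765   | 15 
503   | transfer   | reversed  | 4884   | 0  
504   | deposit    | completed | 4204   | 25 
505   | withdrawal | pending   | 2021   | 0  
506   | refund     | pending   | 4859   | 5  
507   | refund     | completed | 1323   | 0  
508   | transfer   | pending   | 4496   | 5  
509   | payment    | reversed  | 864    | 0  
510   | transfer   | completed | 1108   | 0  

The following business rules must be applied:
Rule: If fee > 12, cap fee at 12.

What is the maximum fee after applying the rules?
12

Step 1: Original maximum fee = 25
Step 2: Apply cap at 12
Step 3: 3 records had fee > 12 and were capped
Step 4: Maximum after transformation = 12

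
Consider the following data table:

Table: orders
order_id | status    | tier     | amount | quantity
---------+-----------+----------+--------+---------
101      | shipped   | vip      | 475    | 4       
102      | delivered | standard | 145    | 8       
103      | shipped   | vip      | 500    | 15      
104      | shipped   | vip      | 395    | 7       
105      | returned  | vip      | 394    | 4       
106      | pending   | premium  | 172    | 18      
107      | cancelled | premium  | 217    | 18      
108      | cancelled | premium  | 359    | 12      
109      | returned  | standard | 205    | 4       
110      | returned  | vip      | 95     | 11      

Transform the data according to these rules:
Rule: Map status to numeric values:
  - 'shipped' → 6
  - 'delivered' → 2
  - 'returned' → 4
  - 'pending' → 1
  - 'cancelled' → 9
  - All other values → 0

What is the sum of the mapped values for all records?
51

Step 1: Apply mapping to each record
Step 2: Count by status:
  'shipped': 3 records × 6 = 18
  'delivered': 1 records × 2 = 2
  'returned': 3 records × 4 = 12
  'pending': 1 records × 1 = 1
  'cancelled': 2 records × 9 = 18
Step 3: Sum all mapped values = 51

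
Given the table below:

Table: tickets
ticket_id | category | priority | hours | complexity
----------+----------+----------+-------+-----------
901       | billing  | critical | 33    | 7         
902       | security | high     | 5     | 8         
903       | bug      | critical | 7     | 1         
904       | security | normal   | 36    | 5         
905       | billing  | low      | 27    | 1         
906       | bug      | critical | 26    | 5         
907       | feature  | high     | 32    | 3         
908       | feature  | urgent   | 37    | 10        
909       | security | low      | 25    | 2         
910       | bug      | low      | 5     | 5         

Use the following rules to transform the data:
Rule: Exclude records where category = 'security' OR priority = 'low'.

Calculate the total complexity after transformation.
26

Step 1: Find records where category = 'security' OR priority = 'low'
Step 2: 5 records match, summing to 21
Step 3: Original sum: 47
Step 4: Remaining sum = 47 - 21 = 26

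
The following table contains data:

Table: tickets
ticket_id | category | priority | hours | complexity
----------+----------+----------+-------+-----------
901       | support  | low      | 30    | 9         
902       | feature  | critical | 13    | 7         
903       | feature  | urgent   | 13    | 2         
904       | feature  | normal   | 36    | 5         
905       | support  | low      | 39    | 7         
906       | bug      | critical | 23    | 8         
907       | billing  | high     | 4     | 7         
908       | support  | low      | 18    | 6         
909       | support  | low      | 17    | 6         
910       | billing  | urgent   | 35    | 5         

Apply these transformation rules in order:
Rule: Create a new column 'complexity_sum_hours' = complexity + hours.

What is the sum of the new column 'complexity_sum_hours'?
290

Step 1: For each record, compute complexity + hours
Example calculations:
  9 + 30 = 39
  7 + 13 = 20
  2 + 13 = 15
  ...
Step 2: Sum all derived values
Step 3: Total = 290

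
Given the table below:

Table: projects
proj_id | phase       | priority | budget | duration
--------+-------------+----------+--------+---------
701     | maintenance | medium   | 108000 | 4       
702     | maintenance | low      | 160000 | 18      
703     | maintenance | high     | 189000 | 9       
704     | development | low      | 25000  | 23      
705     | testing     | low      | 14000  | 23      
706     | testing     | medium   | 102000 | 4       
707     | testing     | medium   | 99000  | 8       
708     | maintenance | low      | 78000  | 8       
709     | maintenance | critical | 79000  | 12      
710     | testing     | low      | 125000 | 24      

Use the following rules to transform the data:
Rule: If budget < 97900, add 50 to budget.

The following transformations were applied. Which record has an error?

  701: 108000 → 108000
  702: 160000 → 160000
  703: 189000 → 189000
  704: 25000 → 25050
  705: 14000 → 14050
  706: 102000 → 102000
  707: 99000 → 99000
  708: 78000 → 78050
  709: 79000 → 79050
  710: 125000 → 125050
Record 710 has an error. The correct transformed value should be 125000, not 125050.

Step 1: Check each record against the rule
Step 2: Record 710 has budget = 125000
Step 3: Since 125000 >= 97900, the bonus should not have been applied
Step 4: Correct value = 125000, but claimed value = 125050
Conclusion: Record 710 has the error.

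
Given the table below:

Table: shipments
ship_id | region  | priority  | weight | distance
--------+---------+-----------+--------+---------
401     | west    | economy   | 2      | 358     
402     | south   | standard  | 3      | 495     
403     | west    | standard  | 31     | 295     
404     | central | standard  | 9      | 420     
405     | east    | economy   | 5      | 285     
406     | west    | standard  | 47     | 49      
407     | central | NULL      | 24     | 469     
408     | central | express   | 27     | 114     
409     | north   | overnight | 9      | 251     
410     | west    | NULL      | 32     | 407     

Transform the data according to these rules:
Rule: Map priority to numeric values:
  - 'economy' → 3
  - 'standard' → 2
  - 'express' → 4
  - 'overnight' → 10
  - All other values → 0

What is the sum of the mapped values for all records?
28

Step 1: Apply mapping to each record
Step 2: Count by status:
  'economy': 2 records × 3 = 6
  'standard': 4 records × 2 = 8
  'express': 1 records × 4 = 4
  'overnight': 1 records × 10 = 10
Step 3: Sum all mapped values = 28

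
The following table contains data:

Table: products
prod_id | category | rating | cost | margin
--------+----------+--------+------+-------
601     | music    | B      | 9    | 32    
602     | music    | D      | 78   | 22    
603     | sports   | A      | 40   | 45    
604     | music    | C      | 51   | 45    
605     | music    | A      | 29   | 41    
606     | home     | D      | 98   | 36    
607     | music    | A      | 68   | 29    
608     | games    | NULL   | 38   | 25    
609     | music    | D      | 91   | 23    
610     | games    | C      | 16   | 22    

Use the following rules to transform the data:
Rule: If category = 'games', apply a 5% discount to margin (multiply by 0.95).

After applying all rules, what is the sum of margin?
317.65

Step 1: Records with category = 'games' have total margin = 47
Step 2: Apply multiplier: 47 × 0.95 = 44.65
Step 3: Other records total: 273
Step 4: Final sum = 44.65 + 273 = 317.65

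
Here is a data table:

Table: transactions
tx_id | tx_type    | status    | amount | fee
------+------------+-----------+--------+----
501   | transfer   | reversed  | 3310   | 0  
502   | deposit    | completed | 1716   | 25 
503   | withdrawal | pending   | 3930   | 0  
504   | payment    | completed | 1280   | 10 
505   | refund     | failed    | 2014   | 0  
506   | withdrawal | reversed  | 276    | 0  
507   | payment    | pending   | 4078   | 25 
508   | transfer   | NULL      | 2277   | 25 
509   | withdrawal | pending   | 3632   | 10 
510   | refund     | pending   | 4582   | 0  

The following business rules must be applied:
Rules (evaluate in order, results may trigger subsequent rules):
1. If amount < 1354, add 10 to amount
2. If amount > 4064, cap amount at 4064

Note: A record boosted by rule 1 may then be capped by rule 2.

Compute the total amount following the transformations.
26583

Step 1: Apply rule 1 to records with amount < 1354
  - 2 records get bonus of 10
  - Of these, 0 records then exceed 4064 and get capped
Step 2: Apply rule 2 to records with amount > 4064
  - 2 records (original) are capped
Step 3: Calculate final sum = 26583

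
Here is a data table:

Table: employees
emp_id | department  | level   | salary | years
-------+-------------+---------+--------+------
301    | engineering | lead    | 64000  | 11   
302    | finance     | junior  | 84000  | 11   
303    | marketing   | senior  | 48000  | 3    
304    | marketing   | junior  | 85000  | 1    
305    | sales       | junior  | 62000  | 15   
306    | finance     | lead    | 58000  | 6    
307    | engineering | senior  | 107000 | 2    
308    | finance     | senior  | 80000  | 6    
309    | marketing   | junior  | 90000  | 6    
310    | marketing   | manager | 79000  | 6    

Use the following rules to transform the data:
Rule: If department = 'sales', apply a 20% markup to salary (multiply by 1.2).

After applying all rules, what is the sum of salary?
769400.0

Step 1: Records with department = 'sales' have total salary = 62000
Step 2: Apply multiplier: 62000 × 1.2 = 74400.0
Step 3: Other records total: 695000
Step 4: Final sum = 74400.0 + 695000 = 769400.0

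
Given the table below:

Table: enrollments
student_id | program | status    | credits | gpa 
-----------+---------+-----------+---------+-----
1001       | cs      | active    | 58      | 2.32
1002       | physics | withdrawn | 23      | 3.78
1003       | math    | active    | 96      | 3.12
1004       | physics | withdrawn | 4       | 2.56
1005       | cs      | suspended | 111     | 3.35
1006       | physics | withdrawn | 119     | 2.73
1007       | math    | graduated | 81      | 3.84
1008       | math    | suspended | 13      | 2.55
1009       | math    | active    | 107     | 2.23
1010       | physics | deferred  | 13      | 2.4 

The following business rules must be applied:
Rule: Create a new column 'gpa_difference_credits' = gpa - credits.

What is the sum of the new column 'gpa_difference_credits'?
-596.12

Step 1: For each record, compute gpa - credits
Example calculations:
  2.32 - 58 = -55.68
  3.78 - 23 = -19.22
  3.12 - 96 = -92.88
  ...
Step 2: Sum all derived values
Step 3: Total = -596.12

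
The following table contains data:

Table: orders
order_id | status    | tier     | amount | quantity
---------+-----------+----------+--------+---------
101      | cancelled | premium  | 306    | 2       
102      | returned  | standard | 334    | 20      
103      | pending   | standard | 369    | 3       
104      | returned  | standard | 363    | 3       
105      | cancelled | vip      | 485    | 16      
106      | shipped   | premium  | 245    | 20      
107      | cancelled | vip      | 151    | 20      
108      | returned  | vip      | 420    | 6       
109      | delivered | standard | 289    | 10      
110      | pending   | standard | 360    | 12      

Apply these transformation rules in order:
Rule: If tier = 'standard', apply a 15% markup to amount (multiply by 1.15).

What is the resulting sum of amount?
3579.25

Step 1: Records with tier = 'standard' have total amount = 1715
Step 2: Apply multiplier: 1715 × 1.15 = 1972.25
Step 3: Other records total: 1607
Step 4: Final sum = 1972.25 + 1607 = 3579.25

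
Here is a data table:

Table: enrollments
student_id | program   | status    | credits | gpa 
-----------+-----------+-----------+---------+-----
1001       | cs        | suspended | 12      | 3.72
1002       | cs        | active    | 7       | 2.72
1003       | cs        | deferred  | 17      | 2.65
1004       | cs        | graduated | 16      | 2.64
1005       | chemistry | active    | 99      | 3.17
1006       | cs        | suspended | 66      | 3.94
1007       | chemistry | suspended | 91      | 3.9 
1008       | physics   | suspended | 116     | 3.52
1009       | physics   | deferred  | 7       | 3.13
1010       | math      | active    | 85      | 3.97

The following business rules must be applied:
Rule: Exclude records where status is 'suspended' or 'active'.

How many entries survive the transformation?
3

Step 1: Count records to exclude
  - 4 (suspended) + 3 (active) = 7 records
Step 2: Total records: 10
Step 3: Remaining = 10 - 7 = 3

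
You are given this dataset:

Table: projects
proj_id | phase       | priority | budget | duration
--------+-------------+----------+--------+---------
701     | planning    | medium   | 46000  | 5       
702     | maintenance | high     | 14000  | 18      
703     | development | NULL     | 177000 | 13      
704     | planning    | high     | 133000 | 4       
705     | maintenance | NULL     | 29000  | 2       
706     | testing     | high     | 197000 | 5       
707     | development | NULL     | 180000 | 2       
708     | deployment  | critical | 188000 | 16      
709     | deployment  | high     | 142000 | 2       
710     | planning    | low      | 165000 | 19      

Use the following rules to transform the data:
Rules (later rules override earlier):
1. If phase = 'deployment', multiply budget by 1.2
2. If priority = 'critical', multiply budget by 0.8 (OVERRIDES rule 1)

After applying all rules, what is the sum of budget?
1261800.0

Step 1: Rule 2 takes priority for records with priority = 'critical'
  - 1 records: 188000 × 0.8 = 150400.0
Step 2: Rule 1 applies to remaining records with phase = 'deployment'
  - 1 records: 142000 × 1.2 = 170400.0
Step 3: Other records unchanged: 941000
Step 4: Final sum = 150400.0 + 170400.0 + 941000 = 1261800.0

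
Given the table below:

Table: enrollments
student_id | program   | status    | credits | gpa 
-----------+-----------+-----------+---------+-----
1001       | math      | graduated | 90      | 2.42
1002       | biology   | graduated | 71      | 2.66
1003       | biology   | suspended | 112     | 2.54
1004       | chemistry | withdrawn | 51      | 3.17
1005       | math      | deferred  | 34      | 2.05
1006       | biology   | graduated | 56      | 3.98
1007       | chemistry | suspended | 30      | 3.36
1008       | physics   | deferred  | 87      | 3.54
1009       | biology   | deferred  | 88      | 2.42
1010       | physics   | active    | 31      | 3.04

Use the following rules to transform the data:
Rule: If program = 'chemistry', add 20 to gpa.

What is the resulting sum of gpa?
69.18

Step 1: Count records where program = 'chemistry': 2
Step 2: Total bonus added: 2 × 20 = 40
Step 3: Original sum of gpa: 29.18
Step 4: Final sum = 29.18 + 40 = 69.18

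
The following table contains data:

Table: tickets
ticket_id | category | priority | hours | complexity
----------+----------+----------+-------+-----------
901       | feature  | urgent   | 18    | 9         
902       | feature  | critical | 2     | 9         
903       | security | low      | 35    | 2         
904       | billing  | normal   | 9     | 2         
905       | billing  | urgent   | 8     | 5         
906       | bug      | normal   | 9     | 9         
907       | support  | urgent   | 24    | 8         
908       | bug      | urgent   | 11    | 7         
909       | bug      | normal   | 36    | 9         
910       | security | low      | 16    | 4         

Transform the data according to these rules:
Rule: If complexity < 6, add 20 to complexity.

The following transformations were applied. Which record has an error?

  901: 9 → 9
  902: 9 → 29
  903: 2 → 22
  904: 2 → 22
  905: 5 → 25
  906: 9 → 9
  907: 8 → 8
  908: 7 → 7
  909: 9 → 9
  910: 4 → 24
Record 902 has an error. The correct transformed value should be 9, not 29.

Step 1: Check each record against the rule
Step 2: Record 902 has complexity = 9
Step 3: Since 9 >= 6, the bonus should not have been applied
Step 4: Correct value = 9, but claimed value = 29
Conclusion: Record 902 has the error.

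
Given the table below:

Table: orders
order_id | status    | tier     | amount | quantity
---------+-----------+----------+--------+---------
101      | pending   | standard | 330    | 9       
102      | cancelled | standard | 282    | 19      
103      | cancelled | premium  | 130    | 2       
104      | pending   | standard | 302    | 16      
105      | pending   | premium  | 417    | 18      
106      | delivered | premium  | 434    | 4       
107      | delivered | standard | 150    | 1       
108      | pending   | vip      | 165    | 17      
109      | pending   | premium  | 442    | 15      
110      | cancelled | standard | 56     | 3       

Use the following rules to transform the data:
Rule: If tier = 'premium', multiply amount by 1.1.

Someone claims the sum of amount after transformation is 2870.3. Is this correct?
No, the correct result is 2850.3.

Step 1: Calculate the correct sum after transformation
Step 2: Apply multiplier 1.1 to records where tier = 'premium'
Step 3: Correct result = 2850.3
Step 4: Claimed result = 2870.3
Step 5: 2850.3 ≠ 2870.3
Conclusion: The claimed result is incorrect. The correct answer is 2850.3.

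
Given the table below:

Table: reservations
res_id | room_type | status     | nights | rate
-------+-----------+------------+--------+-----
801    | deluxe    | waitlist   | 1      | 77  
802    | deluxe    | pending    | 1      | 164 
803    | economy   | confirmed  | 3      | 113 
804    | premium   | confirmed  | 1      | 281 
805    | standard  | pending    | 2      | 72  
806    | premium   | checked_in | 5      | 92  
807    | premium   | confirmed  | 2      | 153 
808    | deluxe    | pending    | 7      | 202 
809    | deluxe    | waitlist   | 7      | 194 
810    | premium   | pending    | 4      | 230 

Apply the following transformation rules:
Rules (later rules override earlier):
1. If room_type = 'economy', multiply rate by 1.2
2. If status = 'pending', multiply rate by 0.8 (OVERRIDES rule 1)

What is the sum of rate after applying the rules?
1467.0

Step 1: Rule 2 takes priority for records with status = 'pending'
  - 4 records: 668 × 0.8 = 534.4
Step 2: Rule 1 applies to remaining records with room_type = 'economy'
  - 1 records: 113 × 1.2 = 135.6
Step 3: Other records unchanged: 797
Step 4: Final sum = 534.4 + 135.6 + 797 = 1467.0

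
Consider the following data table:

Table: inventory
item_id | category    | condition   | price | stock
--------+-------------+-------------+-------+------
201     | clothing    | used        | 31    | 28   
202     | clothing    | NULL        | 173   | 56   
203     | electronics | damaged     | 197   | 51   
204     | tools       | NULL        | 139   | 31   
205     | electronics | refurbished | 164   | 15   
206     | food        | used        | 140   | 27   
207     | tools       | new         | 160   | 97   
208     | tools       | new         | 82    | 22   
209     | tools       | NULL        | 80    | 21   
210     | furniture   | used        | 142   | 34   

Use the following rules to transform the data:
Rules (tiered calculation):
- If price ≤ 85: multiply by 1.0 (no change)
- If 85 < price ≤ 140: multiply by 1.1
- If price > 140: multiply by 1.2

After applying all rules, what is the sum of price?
1503.1

Step 1: Tier 1 (price ≤ 85): 3 records, sum = 193 × 1.0 = 193.0
Step 2: Tier 2 (85 < price ≤ 140): 2 records, sum = 279 × 1.1 = 306.9
Step 3: Tier 3 (price > 140): 5 records, sum = 836 × 1.2 = 1003.2
Step 4: Final sum = 193.0 + 306.9 + 1003.2 = 1503.1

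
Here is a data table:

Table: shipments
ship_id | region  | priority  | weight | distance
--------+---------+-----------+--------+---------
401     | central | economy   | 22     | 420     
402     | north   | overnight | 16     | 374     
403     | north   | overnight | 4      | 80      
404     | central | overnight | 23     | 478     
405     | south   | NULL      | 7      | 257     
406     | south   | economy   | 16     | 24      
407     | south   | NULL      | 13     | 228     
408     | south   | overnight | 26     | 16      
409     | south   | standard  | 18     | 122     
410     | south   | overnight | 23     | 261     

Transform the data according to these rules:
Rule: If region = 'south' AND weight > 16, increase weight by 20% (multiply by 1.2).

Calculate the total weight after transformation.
181.4

Step 1: Find records where region = 'south' AND weight > 16
Step 2: 3 records match, summing to 67
Step 3: After multiplier: 67 × 1.2 = 80.4
Step 4: Unaffected records sum: 101
Step 5: Final sum = 80.4 + 101 = 181.4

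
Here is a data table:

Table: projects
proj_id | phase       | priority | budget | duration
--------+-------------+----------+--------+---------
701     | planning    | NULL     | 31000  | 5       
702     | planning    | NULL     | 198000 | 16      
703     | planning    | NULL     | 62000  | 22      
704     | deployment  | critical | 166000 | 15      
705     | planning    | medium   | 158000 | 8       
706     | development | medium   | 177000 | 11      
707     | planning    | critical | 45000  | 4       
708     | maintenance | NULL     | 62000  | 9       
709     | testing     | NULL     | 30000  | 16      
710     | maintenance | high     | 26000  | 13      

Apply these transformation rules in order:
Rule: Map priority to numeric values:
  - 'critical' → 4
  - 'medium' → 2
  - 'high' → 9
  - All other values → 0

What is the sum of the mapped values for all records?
21

Step 1: Apply mapping to each record
Step 2: Count by status:
  'critical': 2 records × 4 = 8
  'medium': 2 records × 2 = 4
  'high': 1 records × 9 = 9
Step 3: Sum all mapped values = 21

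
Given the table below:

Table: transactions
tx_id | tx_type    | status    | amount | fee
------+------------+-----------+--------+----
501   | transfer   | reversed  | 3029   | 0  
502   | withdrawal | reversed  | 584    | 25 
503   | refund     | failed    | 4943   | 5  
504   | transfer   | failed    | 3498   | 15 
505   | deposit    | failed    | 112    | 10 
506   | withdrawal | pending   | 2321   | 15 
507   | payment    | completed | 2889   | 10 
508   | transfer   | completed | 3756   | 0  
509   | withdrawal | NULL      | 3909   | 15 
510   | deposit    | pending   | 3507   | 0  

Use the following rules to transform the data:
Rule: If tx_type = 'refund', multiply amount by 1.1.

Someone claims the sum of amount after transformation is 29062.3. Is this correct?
No, the correct result is 29042.3.

Step 1: Calculate the correct sum after transformation
Step 2: Apply multiplier 1.1 to records where tx_type = 'refund'
Step 3: Correct result = 29042.3
Step 4: Claimed result = 29062.3
Step 5: 29042.3 ≠ 29062.3
Conclusion: The claimed result is incorrect. The correct answer is 29042.3.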